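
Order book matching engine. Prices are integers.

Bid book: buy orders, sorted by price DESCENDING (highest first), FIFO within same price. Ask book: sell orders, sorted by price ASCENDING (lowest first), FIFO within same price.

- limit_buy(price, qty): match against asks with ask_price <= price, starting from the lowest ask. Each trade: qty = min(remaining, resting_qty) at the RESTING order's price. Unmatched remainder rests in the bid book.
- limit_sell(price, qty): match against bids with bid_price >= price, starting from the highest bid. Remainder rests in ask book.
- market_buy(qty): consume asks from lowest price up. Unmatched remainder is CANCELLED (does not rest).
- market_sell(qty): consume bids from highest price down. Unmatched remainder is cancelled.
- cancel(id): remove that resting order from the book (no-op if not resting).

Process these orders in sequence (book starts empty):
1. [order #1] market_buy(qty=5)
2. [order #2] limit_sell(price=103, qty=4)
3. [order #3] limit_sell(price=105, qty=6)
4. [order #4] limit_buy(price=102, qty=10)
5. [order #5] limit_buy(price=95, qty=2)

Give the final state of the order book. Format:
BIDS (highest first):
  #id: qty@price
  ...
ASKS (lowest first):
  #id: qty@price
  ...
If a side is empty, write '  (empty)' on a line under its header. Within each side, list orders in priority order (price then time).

After op 1 [order #1] market_buy(qty=5): fills=none; bids=[-] asks=[-]
After op 2 [order #2] limit_sell(price=103, qty=4): fills=none; bids=[-] asks=[#2:4@103]
After op 3 [order #3] limit_sell(price=105, qty=6): fills=none; bids=[-] asks=[#2:4@103 #3:6@105]
After op 4 [order #4] limit_buy(price=102, qty=10): fills=none; bids=[#4:10@102] asks=[#2:4@103 #3:6@105]
After op 5 [order #5] limit_buy(price=95, qty=2): fills=none; bids=[#4:10@102 #5:2@95] asks=[#2:4@103 #3:6@105]

Answer: BIDS (highest first):
  #4: 10@102
  #5: 2@95
ASKS (lowest first):
  #2: 4@103
  #3: 6@105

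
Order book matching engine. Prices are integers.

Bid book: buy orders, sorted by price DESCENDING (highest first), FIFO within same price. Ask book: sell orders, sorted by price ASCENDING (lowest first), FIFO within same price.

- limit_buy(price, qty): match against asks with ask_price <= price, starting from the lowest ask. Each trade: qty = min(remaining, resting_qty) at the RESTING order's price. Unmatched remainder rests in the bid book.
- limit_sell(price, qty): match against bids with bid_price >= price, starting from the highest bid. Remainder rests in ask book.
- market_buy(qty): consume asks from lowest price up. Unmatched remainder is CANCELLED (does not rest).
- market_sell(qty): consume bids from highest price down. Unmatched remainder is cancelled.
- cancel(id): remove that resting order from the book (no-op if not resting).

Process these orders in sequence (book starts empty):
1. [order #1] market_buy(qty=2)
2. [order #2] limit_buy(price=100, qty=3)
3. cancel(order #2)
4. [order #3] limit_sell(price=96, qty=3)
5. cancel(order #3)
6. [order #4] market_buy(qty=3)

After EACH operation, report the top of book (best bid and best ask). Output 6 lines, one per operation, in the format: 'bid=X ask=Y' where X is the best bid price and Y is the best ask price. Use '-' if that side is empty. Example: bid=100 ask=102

Answer: bid=- ask=-
bid=100 ask=-
bid=- ask=-
bid=- ask=96
bid=- ask=-
bid=- ask=-

Derivation:
After op 1 [order #1] market_buy(qty=2): fills=none; bids=[-] asks=[-]
After op 2 [order #2] limit_buy(price=100, qty=3): fills=none; bids=[#2:3@100] asks=[-]
After op 3 cancel(order #2): fills=none; bids=[-] asks=[-]
After op 4 [order #3] limit_sell(price=96, qty=3): fills=none; bids=[-] asks=[#3:3@96]
After op 5 cancel(order #3): fills=none; bids=[-] asks=[-]
After op 6 [order #4] market_buy(qty=3): fills=none; bids=[-] asks=[-]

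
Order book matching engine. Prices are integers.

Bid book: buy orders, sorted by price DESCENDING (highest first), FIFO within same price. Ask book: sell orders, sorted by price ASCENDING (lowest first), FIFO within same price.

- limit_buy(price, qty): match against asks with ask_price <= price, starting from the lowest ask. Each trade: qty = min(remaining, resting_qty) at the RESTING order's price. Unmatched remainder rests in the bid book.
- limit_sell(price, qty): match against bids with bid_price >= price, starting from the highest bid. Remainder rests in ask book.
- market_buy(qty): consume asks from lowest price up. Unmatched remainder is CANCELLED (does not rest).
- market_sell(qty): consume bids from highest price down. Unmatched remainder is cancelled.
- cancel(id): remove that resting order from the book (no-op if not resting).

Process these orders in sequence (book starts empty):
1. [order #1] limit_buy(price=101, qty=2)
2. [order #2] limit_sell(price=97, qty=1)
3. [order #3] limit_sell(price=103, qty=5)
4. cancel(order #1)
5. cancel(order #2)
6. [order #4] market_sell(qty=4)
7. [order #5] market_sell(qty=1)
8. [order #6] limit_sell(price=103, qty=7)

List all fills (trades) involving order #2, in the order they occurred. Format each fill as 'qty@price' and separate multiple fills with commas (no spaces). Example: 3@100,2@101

After op 1 [order #1] limit_buy(price=101, qty=2): fills=none; bids=[#1:2@101] asks=[-]
After op 2 [order #2] limit_sell(price=97, qty=1): fills=#1x#2:1@101; bids=[#1:1@101] asks=[-]
After op 3 [order #3] limit_sell(price=103, qty=5): fills=none; bids=[#1:1@101] asks=[#3:5@103]
After op 4 cancel(order #1): fills=none; bids=[-] asks=[#3:5@103]
After op 5 cancel(order #2): fills=none; bids=[-] asks=[#3:5@103]
After op 6 [order #4] market_sell(qty=4): fills=none; bids=[-] asks=[#3:5@103]
After op 7 [order #5] market_sell(qty=1): fills=none; bids=[-] asks=[#3:5@103]
After op 8 [order #6] limit_sell(price=103, qty=7): fills=none; bids=[-] asks=[#3:5@103 #6:7@103]

Answer: 1@101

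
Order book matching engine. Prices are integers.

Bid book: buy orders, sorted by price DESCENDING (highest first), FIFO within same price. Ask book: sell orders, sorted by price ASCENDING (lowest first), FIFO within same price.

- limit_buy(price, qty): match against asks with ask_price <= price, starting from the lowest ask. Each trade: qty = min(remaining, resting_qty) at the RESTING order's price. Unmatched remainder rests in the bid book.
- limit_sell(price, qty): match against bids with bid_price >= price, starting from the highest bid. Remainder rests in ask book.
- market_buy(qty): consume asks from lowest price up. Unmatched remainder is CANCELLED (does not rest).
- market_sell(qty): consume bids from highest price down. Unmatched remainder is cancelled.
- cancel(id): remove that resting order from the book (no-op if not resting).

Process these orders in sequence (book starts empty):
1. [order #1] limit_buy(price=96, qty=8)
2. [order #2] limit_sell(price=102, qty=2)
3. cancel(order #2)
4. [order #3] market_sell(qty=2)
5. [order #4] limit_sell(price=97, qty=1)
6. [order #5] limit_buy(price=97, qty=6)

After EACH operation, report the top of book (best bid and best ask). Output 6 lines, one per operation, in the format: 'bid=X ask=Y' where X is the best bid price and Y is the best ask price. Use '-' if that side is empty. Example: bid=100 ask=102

Answer: bid=96 ask=-
bid=96 ask=102
bid=96 ask=-
bid=96 ask=-
bid=96 ask=97
bid=97 ask=-

Derivation:
After op 1 [order #1] limit_buy(price=96, qty=8): fills=none; bids=[#1:8@96] asks=[-]
After op 2 [order #2] limit_sell(price=102, qty=2): fills=none; bids=[#1:8@96] asks=[#2:2@102]
After op 3 cancel(order #2): fills=none; bids=[#1:8@96] asks=[-]
After op 4 [order #3] market_sell(qty=2): fills=#1x#3:2@96; bids=[#1:6@96] asks=[-]
After op 5 [order #4] limit_sell(price=97, qty=1): fills=none; bids=[#1:6@96] asks=[#4:1@97]
After op 6 [order #5] limit_buy(price=97, qty=6): fills=#5x#4:1@97; bids=[#5:5@97 #1:6@96] asks=[-]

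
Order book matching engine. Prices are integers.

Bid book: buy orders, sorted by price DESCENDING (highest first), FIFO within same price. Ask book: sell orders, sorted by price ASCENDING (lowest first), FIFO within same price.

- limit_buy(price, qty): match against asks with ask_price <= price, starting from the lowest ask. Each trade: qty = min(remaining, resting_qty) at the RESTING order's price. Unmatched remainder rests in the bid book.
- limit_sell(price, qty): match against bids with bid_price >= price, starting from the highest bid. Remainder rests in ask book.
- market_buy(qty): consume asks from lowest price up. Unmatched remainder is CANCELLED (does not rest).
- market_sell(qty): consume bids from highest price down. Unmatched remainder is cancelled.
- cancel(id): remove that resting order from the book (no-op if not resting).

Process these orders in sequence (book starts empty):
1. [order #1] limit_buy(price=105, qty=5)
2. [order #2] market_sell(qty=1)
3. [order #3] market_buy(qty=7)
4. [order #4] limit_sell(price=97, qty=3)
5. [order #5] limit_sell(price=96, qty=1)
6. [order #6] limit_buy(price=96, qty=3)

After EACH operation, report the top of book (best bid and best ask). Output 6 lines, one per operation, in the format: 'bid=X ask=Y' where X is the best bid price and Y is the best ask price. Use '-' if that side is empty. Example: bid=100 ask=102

Answer: bid=105 ask=-
bid=105 ask=-
bid=105 ask=-
bid=105 ask=-
bid=- ask=-
bid=96 ask=-

Derivation:
After op 1 [order #1] limit_buy(price=105, qty=5): fills=none; bids=[#1:5@105] asks=[-]
After op 2 [order #2] market_sell(qty=1): fills=#1x#2:1@105; bids=[#1:4@105] asks=[-]
After op 3 [order #3] market_buy(qty=7): fills=none; bids=[#1:4@105] asks=[-]
After op 4 [order #4] limit_sell(price=97, qty=3): fills=#1x#4:3@105; bids=[#1:1@105] asks=[-]
After op 5 [order #5] limit_sell(price=96, qty=1): fills=#1x#5:1@105; bids=[-] asks=[-]
After op 6 [order #6] limit_buy(price=96, qty=3): fills=none; bids=[#6:3@96] asks=[-]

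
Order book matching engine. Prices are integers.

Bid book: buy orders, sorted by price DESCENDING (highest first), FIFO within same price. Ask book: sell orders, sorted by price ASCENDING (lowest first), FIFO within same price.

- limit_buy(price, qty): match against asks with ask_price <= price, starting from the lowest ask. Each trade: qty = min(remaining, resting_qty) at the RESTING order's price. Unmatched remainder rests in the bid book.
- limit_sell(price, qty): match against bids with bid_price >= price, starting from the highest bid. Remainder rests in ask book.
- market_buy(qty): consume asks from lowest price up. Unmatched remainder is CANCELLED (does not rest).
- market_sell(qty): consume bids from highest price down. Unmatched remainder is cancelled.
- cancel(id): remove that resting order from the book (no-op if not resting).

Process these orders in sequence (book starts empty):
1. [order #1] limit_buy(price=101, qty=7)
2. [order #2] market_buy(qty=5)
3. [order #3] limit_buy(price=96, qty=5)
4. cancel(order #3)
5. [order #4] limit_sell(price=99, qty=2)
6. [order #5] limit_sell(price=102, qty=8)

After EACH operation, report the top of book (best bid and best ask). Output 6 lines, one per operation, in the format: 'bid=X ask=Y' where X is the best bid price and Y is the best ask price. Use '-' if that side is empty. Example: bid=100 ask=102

After op 1 [order #1] limit_buy(price=101, qty=7): fills=none; bids=[#1:7@101] asks=[-]
After op 2 [order #2] market_buy(qty=5): fills=none; bids=[#1:7@101] asks=[-]
After op 3 [order #3] limit_buy(price=96, qty=5): fills=none; bids=[#1:7@101 #3:5@96] asks=[-]
After op 4 cancel(order #3): fills=none; bids=[#1:7@101] asks=[-]
After op 5 [order #4] limit_sell(price=99, qty=2): fills=#1x#4:2@101; bids=[#1:5@101] asks=[-]
After op 6 [order #5] limit_sell(price=102, qty=8): fills=none; bids=[#1:5@101] asks=[#5:8@102]

Answer: bid=101 ask=-
bid=101 ask=-
bid=101 ask=-
bid=101 ask=-
bid=101 ask=-
bid=101 ask=102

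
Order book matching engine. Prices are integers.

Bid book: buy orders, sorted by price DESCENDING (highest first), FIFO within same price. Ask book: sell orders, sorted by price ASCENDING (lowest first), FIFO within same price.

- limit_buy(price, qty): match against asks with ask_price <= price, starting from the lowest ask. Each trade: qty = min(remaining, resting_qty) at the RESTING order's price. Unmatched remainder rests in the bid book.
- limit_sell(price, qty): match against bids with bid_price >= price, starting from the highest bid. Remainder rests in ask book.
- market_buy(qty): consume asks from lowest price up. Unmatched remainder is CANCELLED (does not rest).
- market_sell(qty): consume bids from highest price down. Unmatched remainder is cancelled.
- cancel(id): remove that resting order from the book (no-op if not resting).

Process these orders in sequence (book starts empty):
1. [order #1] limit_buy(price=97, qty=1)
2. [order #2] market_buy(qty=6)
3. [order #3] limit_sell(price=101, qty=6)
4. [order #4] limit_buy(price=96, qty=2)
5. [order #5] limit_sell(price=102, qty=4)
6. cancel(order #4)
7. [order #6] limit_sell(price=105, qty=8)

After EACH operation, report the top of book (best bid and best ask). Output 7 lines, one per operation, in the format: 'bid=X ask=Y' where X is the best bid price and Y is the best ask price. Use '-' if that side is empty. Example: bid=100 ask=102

After op 1 [order #1] limit_buy(price=97, qty=1): fills=none; bids=[#1:1@97] asks=[-]
After op 2 [order #2] market_buy(qty=6): fills=none; bids=[#1:1@97] asks=[-]
After op 3 [order #3] limit_sell(price=101, qty=6): fills=none; bids=[#1:1@97] asks=[#3:6@101]
After op 4 [order #4] limit_buy(price=96, qty=2): fills=none; bids=[#1:1@97 #4:2@96] asks=[#3:6@101]
After op 5 [order #5] limit_sell(price=102, qty=4): fills=none; bids=[#1:1@97 #4:2@96] asks=[#3:6@101 #5:4@102]
After op 6 cancel(order #4): fills=none; bids=[#1:1@97] asks=[#3:6@101 #5:4@102]
After op 7 [order #6] limit_sell(price=105, qty=8): fills=none; bids=[#1:1@97] asks=[#3:6@101 #5:4@102 #6:8@105]

Answer: bid=97 ask=-
bid=97 ask=-
bid=97 ask=101
bid=97 ask=101
bid=97 ask=101
bid=97 ask=101
bid=97 ask=101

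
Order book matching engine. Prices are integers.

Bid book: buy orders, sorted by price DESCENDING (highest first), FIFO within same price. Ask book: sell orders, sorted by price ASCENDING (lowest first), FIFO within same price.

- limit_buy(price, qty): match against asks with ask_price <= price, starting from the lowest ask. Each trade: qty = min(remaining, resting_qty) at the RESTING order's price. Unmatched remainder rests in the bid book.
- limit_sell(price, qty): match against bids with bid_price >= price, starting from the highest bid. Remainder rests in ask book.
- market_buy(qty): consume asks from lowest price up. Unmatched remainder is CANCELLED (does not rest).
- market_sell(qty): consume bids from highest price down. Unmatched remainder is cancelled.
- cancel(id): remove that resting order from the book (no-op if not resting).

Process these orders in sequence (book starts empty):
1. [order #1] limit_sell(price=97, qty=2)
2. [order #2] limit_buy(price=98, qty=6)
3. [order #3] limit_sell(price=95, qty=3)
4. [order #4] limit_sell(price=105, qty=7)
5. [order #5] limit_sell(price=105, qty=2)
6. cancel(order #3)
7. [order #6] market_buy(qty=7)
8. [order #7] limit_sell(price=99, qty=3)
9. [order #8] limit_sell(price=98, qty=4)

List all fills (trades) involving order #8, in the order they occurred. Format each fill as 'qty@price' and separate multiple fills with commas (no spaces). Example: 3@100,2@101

After op 1 [order #1] limit_sell(price=97, qty=2): fills=none; bids=[-] asks=[#1:2@97]
After op 2 [order #2] limit_buy(price=98, qty=6): fills=#2x#1:2@97; bids=[#2:4@98] asks=[-]
After op 3 [order #3] limit_sell(price=95, qty=3): fills=#2x#3:3@98; bids=[#2:1@98] asks=[-]
After op 4 [order #4] limit_sell(price=105, qty=7): fills=none; bids=[#2:1@98] asks=[#4:7@105]
After op 5 [order #5] limit_sell(price=105, qty=2): fills=none; bids=[#2:1@98] asks=[#4:7@105 #5:2@105]
After op 6 cancel(order #3): fills=none; bids=[#2:1@98] asks=[#4:7@105 #5:2@105]
After op 7 [order #6] market_buy(qty=7): fills=#6x#4:7@105; bids=[#2:1@98] asks=[#5:2@105]
After op 8 [order #7] limit_sell(price=99, qty=3): fills=none; bids=[#2:1@98] asks=[#7:3@99 #5:2@105]
After op 9 [order #8] limit_sell(price=98, qty=4): fills=#2x#8:1@98; bids=[-] asks=[#8:3@98 #7:3@99 #5:2@105]

Answer: 1@98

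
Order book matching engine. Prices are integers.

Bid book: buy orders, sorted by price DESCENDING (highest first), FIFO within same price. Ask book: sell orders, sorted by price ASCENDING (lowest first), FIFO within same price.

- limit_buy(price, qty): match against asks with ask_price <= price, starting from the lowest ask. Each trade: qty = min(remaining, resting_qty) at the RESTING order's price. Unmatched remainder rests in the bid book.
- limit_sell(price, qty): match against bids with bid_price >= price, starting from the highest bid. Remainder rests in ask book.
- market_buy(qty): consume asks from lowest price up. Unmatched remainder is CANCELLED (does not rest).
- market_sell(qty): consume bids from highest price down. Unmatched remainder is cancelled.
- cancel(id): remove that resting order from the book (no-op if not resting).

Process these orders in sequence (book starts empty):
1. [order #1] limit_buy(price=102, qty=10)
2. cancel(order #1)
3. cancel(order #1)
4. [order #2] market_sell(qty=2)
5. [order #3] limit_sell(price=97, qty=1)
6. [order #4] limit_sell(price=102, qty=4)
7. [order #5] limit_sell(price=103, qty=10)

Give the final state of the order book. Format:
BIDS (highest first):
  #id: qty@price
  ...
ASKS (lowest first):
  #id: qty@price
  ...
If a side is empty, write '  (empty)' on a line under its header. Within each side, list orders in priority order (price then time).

After op 1 [order #1] limit_buy(price=102, qty=10): fills=none; bids=[#1:10@102] asks=[-]
After op 2 cancel(order #1): fills=none; bids=[-] asks=[-]
After op 3 cancel(order #1): fills=none; bids=[-] asks=[-]
After op 4 [order #2] market_sell(qty=2): fills=none; bids=[-] asks=[-]
After op 5 [order #3] limit_sell(price=97, qty=1): fills=none; bids=[-] asks=[#3:1@97]
After op 6 [order #4] limit_sell(price=102, qty=4): fills=none; bids=[-] asks=[#3:1@97 #4:4@102]
After op 7 [order #5] limit_sell(price=103, qty=10): fills=none; bids=[-] asks=[#3:1@97 #4:4@102 #5:10@103]

Answer: BIDS (highest first):
  (empty)
ASKS (lowest first):
  #3: 1@97
  #4: 4@102
  #5: 10@103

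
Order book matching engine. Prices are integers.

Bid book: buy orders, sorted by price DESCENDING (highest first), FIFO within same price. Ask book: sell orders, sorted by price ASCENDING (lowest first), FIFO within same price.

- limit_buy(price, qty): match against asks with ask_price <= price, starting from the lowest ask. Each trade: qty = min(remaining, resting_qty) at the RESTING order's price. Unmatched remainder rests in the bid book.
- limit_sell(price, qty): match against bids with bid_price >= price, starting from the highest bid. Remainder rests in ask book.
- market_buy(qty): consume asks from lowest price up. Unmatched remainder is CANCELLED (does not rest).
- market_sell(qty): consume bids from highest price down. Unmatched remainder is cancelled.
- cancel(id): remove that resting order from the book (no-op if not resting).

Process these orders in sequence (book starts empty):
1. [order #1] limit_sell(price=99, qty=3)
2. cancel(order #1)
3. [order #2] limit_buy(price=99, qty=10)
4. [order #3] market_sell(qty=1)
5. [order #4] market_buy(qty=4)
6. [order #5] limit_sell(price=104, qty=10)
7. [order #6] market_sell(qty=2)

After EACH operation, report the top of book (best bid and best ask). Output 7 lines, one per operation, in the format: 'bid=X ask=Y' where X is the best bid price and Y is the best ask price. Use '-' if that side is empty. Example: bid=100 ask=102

Answer: bid=- ask=99
bid=- ask=-
bid=99 ask=-
bid=99 ask=-
bid=99 ask=-
bid=99 ask=104
bid=99 ask=104

Derivation:
After op 1 [order #1] limit_sell(price=99, qty=3): fills=none; bids=[-] asks=[#1:3@99]
After op 2 cancel(order #1): fills=none; bids=[-] asks=[-]
After op 3 [order #2] limit_buy(price=99, qty=10): fills=none; bids=[#2:10@99] asks=[-]
After op 4 [order #3] market_sell(qty=1): fills=#2x#3:1@99; bids=[#2:9@99] asks=[-]
After op 5 [order #4] market_buy(qty=4): fills=none; bids=[#2:9@99] asks=[-]
After op 6 [order #5] limit_sell(price=104, qty=10): fills=none; bids=[#2:9@99] asks=[#5:10@104]
After op 7 [order #6] market_sell(qty=2): fills=#2x#6:2@99; bids=[#2:7@99] asks=[#5:10@104]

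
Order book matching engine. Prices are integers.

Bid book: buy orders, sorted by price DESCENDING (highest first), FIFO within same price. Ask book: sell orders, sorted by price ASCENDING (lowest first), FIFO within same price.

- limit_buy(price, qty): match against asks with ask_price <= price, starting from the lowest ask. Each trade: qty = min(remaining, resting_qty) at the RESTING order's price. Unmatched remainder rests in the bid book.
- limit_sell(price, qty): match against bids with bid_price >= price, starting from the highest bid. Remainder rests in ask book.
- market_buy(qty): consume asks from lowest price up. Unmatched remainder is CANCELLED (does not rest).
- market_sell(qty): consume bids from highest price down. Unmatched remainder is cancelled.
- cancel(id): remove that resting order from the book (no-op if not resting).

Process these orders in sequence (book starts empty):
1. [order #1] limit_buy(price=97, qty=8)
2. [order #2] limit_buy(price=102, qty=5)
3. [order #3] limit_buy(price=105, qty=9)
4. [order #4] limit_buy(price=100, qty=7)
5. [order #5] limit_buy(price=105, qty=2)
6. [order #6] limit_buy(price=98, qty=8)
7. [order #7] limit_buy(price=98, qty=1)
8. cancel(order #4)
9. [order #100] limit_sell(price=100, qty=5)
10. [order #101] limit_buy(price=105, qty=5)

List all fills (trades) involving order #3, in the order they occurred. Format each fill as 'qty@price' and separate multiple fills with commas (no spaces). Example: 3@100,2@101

Answer: 5@105

Derivation:
After op 1 [order #1] limit_buy(price=97, qty=8): fills=none; bids=[#1:8@97] asks=[-]
After op 2 [order #2] limit_buy(price=102, qty=5): fills=none; bids=[#2:5@102 #1:8@97] asks=[-]
After op 3 [order #3] limit_buy(price=105, qty=9): fills=none; bids=[#3:9@105 #2:5@102 #1:8@97] asks=[-]
After op 4 [order #4] limit_buy(price=100, qty=7): fills=none; bids=[#3:9@105 #2:5@102 #4:7@100 #1:8@97] asks=[-]
After op 5 [order #5] limit_buy(price=105, qty=2): fills=none; bids=[#3:9@105 #5:2@105 #2:5@102 #4:7@100 #1:8@97] asks=[-]
After op 6 [order #6] limit_buy(price=98, qty=8): fills=none; bids=[#3:9@105 #5:2@105 #2:5@102 #4:7@100 #6:8@98 #1:8@97] asks=[-]
After op 7 [order #7] limit_buy(price=98, qty=1): fills=none; bids=[#3:9@105 #5:2@105 #2:5@102 #4:7@100 #6:8@98 #7:1@98 #1:8@97] asks=[-]
After op 8 cancel(order #4): fills=none; bids=[#3:9@105 #5:2@105 #2:5@102 #6:8@98 #7:1@98 #1:8@97] asks=[-]
After op 9 [order #100] limit_sell(price=100, qty=5): fills=#3x#100:5@105; bids=[#3:4@105 #5:2@105 #2:5@102 #6:8@98 #7:1@98 #1:8@97] asks=[-]
After op 10 [order #101] limit_buy(price=105, qty=5): fills=none; bids=[#3:4@105 #5:2@105 #101:5@105 #2:5@102 #6:8@98 #7:1@98 #1:8@97] asks=[-]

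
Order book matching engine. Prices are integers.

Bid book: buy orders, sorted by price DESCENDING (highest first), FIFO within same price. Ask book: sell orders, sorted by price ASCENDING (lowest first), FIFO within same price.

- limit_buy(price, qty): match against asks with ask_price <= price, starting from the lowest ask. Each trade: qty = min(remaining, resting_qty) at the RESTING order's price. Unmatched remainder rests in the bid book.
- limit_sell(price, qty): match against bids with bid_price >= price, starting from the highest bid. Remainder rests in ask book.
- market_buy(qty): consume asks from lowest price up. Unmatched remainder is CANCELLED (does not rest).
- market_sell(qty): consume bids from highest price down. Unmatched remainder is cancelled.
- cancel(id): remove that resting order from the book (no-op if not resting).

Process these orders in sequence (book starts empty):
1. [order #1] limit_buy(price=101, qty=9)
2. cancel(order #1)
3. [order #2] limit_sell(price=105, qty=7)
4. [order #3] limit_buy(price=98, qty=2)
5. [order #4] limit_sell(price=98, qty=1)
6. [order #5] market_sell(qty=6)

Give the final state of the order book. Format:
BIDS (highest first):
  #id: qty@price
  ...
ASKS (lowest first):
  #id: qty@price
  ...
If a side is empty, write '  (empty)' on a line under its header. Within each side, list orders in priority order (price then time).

Answer: BIDS (highest first):
  (empty)
ASKS (lowest first):
  #2: 7@105

Derivation:
After op 1 [order #1] limit_buy(price=101, qty=9): fills=none; bids=[#1:9@101] asks=[-]
After op 2 cancel(order #1): fills=none; bids=[-] asks=[-]
After op 3 [order #2] limit_sell(price=105, qty=7): fills=none; bids=[-] asks=[#2:7@105]
After op 4 [order #3] limit_buy(price=98, qty=2): fills=none; bids=[#3:2@98] asks=[#2:7@105]
After op 5 [order #4] limit_sell(price=98, qty=1): fills=#3x#4:1@98; bids=[#3:1@98] asks=[#2:7@105]
After op 6 [order #5] market_sell(qty=6): fills=#3x#5:1@98; bids=[-] asks=[#2:7@105]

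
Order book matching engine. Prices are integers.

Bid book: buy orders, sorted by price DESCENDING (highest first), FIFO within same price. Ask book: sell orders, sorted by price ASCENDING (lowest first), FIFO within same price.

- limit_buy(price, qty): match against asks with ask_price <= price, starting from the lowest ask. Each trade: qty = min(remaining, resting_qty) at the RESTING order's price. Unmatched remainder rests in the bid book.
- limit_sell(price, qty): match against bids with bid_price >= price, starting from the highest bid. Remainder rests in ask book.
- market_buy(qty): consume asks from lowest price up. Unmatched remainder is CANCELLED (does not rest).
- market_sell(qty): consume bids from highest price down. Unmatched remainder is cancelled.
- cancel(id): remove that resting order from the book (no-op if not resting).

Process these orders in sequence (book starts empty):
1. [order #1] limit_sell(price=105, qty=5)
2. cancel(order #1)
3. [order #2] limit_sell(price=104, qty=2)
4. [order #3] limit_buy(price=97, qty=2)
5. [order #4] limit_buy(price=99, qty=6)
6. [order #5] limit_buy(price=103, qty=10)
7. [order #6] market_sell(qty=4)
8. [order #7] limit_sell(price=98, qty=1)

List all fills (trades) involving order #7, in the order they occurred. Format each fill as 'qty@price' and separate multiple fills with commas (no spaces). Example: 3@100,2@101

Answer: 1@103

Derivation:
After op 1 [order #1] limit_sell(price=105, qty=5): fills=none; bids=[-] asks=[#1:5@105]
After op 2 cancel(order #1): fills=none; bids=[-] asks=[-]
After op 3 [order #2] limit_sell(price=104, qty=2): fills=none; bids=[-] asks=[#2:2@104]
After op 4 [order #3] limit_buy(price=97, qty=2): fills=none; bids=[#3:2@97] asks=[#2:2@104]
After op 5 [order #4] limit_buy(price=99, qty=6): fills=none; bids=[#4:6@99 #3:2@97] asks=[#2:2@104]
After op 6 [order #5] limit_buy(price=103, qty=10): fills=none; bids=[#5:10@103 #4:6@99 #3:2@97] asks=[#2:2@104]
After op 7 [order #6] market_sell(qty=4): fills=#5x#6:4@103; bids=[#5:6@103 #4:6@99 #3:2@97] asks=[#2:2@104]
After op 8 [order #7] limit_sell(price=98, qty=1): fills=#5x#7:1@103; bids=[#5:5@103 #4:6@99 #3:2@97] asks=[#2:2@104]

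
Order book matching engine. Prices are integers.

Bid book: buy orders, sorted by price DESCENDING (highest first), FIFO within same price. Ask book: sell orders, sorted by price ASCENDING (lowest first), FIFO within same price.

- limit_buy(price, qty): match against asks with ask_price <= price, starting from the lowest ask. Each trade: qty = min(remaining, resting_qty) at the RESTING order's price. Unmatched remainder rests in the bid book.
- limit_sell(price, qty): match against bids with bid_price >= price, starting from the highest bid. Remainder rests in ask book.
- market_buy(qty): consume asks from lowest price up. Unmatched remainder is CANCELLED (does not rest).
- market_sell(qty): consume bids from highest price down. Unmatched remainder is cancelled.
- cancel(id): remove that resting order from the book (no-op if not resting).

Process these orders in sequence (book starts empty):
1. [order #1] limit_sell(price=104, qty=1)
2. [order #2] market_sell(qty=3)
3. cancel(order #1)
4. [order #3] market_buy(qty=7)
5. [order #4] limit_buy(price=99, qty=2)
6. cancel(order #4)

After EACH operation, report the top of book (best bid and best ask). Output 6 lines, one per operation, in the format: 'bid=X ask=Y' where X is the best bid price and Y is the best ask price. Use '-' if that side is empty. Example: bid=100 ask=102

Answer: bid=- ask=104
bid=- ask=104
bid=- ask=-
bid=- ask=-
bid=99 ask=-
bid=- ask=-

Derivation:
After op 1 [order #1] limit_sell(price=104, qty=1): fills=none; bids=[-] asks=[#1:1@104]
After op 2 [order #2] market_sell(qty=3): fills=none; bids=[-] asks=[#1:1@104]
After op 3 cancel(order #1): fills=none; bids=[-] asks=[-]
After op 4 [order #3] market_buy(qty=7): fills=none; bids=[-] asks=[-]
After op 5 [order #4] limit_buy(price=99, qty=2): fills=none; bids=[#4:2@99] asks=[-]
After op 6 cancel(order #4): fills=none; bids=[-] asks=[-]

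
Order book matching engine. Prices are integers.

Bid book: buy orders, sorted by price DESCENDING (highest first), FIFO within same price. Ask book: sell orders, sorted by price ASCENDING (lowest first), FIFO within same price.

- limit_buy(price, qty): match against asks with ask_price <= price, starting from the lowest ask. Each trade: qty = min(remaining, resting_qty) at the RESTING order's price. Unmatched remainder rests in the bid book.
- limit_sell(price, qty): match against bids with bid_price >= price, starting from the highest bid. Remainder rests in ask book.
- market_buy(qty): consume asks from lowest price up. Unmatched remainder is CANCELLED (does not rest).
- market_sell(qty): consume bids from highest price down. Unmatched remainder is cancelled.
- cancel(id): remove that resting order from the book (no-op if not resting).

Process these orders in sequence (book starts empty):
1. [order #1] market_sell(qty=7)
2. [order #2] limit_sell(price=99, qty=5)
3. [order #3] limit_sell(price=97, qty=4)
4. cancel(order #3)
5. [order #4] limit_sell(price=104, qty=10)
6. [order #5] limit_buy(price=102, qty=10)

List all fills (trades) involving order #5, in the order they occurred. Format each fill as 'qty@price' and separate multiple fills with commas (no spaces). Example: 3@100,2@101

Answer: 5@99

Derivation:
After op 1 [order #1] market_sell(qty=7): fills=none; bids=[-] asks=[-]
After op 2 [order #2] limit_sell(price=99, qty=5): fills=none; bids=[-] asks=[#2:5@99]
After op 3 [order #3] limit_sell(price=97, qty=4): fills=none; bids=[-] asks=[#3:4@97 #2:5@99]
After op 4 cancel(order #3): fills=none; bids=[-] asks=[#2:5@99]
After op 5 [order #4] limit_sell(price=104, qty=10): fills=none; bids=[-] asks=[#2:5@99 #4:10@104]
After op 6 [order #5] limit_buy(price=102, qty=10): fills=#5x#2:5@99; bids=[#5:5@102] asks=[#4:10@104]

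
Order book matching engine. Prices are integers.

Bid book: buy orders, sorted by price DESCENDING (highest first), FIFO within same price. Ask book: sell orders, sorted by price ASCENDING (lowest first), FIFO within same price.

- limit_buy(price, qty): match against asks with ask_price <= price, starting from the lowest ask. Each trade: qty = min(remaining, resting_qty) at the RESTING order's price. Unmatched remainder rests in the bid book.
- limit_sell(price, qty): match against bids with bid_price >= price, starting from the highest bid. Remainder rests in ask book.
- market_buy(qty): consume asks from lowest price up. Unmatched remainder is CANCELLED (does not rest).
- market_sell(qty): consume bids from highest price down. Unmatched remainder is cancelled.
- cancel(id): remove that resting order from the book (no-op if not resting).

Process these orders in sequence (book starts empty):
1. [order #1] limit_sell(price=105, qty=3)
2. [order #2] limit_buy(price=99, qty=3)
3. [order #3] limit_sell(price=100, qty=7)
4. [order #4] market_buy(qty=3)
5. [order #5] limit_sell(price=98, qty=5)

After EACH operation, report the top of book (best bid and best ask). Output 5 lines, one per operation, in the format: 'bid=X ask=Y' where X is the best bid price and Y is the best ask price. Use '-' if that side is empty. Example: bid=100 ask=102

Answer: bid=- ask=105
bid=99 ask=105
bid=99 ask=100
bid=99 ask=100
bid=- ask=98

Derivation:
After op 1 [order #1] limit_sell(price=105, qty=3): fills=none; bids=[-] asks=[#1:3@105]
After op 2 [order #2] limit_buy(price=99, qty=3): fills=none; bids=[#2:3@99] asks=[#1:3@105]
After op 3 [order #3] limit_sell(price=100, qty=7): fills=none; bids=[#2:3@99] asks=[#3:7@100 #1:3@105]
After op 4 [order #4] market_buy(qty=3): fills=#4x#3:3@100; bids=[#2:3@99] asks=[#3:4@100 #1:3@105]
After op 5 [order #5] limit_sell(price=98, qty=5): fills=#2x#5:3@99; bids=[-] asks=[#5:2@98 #3:4@100 #1:3@105]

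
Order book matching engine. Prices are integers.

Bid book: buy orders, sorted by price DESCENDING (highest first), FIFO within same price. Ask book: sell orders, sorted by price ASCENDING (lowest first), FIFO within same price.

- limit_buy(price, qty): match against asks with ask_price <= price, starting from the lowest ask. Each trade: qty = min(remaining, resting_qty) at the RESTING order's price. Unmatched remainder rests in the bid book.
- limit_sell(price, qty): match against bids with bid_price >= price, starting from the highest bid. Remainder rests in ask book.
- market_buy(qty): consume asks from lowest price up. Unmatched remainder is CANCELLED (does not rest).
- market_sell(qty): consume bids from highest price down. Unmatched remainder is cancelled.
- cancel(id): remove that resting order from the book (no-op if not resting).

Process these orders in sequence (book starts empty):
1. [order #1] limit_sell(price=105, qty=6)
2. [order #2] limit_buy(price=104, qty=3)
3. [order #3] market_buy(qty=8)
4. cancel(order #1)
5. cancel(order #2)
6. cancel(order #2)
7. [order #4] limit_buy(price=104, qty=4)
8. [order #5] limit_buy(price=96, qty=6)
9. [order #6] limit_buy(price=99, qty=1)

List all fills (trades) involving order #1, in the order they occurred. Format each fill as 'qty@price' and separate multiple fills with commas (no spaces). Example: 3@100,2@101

After op 1 [order #1] limit_sell(price=105, qty=6): fills=none; bids=[-] asks=[#1:6@105]
After op 2 [order #2] limit_buy(price=104, qty=3): fills=none; bids=[#2:3@104] asks=[#1:6@105]
After op 3 [order #3] market_buy(qty=8): fills=#3x#1:6@105; bids=[#2:3@104] asks=[-]
After op 4 cancel(order #1): fills=none; bids=[#2:3@104] asks=[-]
After op 5 cancel(order #2): fills=none; bids=[-] asks=[-]
After op 6 cancel(order #2): fills=none; bids=[-] asks=[-]
After op 7 [order #4] limit_buy(price=104, qty=4): fills=none; bids=[#4:4@104] asks=[-]
After op 8 [order #5] limit_buy(price=96, qty=6): fills=none; bids=[#4:4@104 #5:6@96] asks=[-]
After op 9 [order #6] limit_buy(price=99, qty=1): fills=none; bids=[#4:4@104 #6:1@99 #5:6@96] asks=[-]

Answer: 6@105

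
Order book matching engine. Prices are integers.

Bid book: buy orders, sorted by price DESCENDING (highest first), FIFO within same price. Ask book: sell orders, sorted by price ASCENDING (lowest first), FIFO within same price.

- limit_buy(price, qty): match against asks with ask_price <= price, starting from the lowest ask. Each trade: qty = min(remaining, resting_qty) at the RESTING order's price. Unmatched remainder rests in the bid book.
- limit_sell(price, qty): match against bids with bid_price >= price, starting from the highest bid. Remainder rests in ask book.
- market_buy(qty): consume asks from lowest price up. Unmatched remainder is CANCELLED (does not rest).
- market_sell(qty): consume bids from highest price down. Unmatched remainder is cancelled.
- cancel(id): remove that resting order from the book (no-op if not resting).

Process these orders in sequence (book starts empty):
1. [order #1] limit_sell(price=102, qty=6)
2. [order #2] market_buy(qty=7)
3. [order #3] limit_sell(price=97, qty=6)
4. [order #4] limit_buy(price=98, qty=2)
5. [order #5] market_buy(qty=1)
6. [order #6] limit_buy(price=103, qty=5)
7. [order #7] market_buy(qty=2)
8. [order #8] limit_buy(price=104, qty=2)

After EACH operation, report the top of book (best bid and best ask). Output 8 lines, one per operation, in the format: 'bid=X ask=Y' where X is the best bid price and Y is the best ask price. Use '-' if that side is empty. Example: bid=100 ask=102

Answer: bid=- ask=102
bid=- ask=-
bid=- ask=97
bid=- ask=97
bid=- ask=97
bid=103 ask=-
bid=103 ask=-
bid=104 ask=-

Derivation:
After op 1 [order #1] limit_sell(price=102, qty=6): fills=none; bids=[-] asks=[#1:6@102]
After op 2 [order #2] market_buy(qty=7): fills=#2x#1:6@102; bids=[-] asks=[-]
After op 3 [order #3] limit_sell(price=97, qty=6): fills=none; bids=[-] asks=[#3:6@97]
After op 4 [order #4] limit_buy(price=98, qty=2): fills=#4x#3:2@97; bids=[-] asks=[#3:4@97]
After op 5 [order #5] market_buy(qty=1): fills=#5x#3:1@97; bids=[-] asks=[#3:3@97]
After op 6 [order #6] limit_buy(price=103, qty=5): fills=#6x#3:3@97; bids=[#6:2@103] asks=[-]
After op 7 [order #7] market_buy(qty=2): fills=none; bids=[#6:2@103] asks=[-]
After op 8 [order #8] limit_buy(price=104, qty=2): fills=none; bids=[#8:2@104 #6:2@103] asks=[-]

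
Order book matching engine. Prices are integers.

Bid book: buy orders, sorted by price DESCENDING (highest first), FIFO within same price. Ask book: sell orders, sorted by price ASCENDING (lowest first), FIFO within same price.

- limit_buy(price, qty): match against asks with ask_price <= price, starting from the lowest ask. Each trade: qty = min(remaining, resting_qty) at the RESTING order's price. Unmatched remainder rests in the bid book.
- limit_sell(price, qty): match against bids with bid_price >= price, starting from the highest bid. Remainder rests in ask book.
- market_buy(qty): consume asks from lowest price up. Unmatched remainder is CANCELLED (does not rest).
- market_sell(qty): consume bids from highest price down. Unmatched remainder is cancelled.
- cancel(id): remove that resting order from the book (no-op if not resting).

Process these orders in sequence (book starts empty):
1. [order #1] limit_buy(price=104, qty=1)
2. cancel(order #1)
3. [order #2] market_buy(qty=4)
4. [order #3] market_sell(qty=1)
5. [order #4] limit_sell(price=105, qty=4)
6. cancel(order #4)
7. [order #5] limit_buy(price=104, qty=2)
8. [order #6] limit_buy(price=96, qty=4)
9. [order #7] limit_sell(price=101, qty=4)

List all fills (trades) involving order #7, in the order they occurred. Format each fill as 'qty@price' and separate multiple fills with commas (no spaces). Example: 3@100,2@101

Answer: 2@104

Derivation:
After op 1 [order #1] limit_buy(price=104, qty=1): fills=none; bids=[#1:1@104] asks=[-]
After op 2 cancel(order #1): fills=none; bids=[-] asks=[-]
After op 3 [order #2] market_buy(qty=4): fills=none; bids=[-] asks=[-]
After op 4 [order #3] market_sell(qty=1): fills=none; bids=[-] asks=[-]
After op 5 [order #4] limit_sell(price=105, qty=4): fills=none; bids=[-] asks=[#4:4@105]
After op 6 cancel(order #4): fills=none; bids=[-] asks=[-]
After op 7 [order #5] limit_buy(price=104, qty=2): fills=none; bids=[#5:2@104] asks=[-]
After op 8 [order #6] limit_buy(price=96, qty=4): fills=none; bids=[#5:2@104 #6:4@96] asks=[-]
After op 9 [order #7] limit_sell(price=101, qty=4): fills=#5x#7:2@104; bids=[#6:4@96] asks=[#7:2@101]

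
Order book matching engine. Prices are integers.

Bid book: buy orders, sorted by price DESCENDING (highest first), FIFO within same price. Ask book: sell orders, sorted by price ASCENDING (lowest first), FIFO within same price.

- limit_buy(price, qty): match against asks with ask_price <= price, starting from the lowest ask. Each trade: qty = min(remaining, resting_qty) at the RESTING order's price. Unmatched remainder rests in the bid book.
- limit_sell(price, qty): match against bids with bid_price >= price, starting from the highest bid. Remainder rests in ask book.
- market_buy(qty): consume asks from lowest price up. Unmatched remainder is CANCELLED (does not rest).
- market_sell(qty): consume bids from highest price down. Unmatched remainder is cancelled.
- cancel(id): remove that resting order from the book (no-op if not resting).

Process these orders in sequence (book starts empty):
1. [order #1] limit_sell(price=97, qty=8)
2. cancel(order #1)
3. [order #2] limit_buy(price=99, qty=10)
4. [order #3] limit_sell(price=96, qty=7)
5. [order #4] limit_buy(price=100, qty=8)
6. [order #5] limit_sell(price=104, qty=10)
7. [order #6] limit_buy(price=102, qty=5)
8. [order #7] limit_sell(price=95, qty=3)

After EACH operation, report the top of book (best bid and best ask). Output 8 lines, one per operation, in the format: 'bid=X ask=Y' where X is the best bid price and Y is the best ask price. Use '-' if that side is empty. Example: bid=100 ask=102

Answer: bid=- ask=97
bid=- ask=-
bid=99 ask=-
bid=99 ask=-
bid=100 ask=-
bid=100 ask=104
bid=102 ask=104
bid=102 ask=104

Derivation:
After op 1 [order #1] limit_sell(price=97, qty=8): fills=none; bids=[-] asks=[#1:8@97]
After op 2 cancel(order #1): fills=none; bids=[-] asks=[-]
After op 3 [order #2] limit_buy(price=99, qty=10): fills=none; bids=[#2:10@99] asks=[-]
After op 4 [order #3] limit_sell(price=96, qty=7): fills=#2x#3:7@99; bids=[#2:3@99] asks=[-]
After op 5 [order #4] limit_buy(price=100, qty=8): fills=none; bids=[#4:8@100 #2:3@99] asks=[-]
After op 6 [order #5] limit_sell(price=104, qty=10): fills=none; bids=[#4:8@100 #2:3@99] asks=[#5:10@104]
After op 7 [order #6] limit_buy(price=102, qty=5): fills=none; bids=[#6:5@102 #4:8@100 #2:3@99] asks=[#5:10@104]
After op 8 [order #7] limit_sell(price=95, qty=3): fills=#6x#7:3@102; bids=[#6:2@102 #4:8@100 #2:3@99] asks=[#5:10@104]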